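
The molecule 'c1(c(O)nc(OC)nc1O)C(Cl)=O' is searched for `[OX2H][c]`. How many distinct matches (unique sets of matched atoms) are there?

2

[OX2H][c] is the SMARTS for a phenol: a hydroxyl oxygen attached to an aromatic carbon.
The molecule carries 2 separate instances of a hydroxyl group (-OH) meeting every constraint; each maps to a distinct set of atoms, giving 2 matches.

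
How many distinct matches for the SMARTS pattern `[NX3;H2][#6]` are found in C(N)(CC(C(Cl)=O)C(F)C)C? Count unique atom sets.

[NX3;H2][#6] is the SMARTS for a primary amine: a trivalent nitrogen with two H attached to carbon.
Exactly one fragment in the molecule meets all constraints, giving 1 match.

1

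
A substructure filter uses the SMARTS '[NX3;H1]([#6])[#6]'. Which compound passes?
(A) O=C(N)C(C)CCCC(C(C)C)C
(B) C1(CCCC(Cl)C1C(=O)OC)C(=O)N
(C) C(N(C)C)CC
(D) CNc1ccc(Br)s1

D

[NX3;H1]([#6])[#6] describes a trivalent nitrogen with one H, bonded to two carbons (a secondary amine).
(A) has a primary amide (-C(=O)NH2) but the -C(=O)NH2 nitrogen has H2, not H1.
(B) has a primary amide (-C(=O)NH2) but the -C(=O)NH2 nitrogen has H2, not H1.
(C) has a dimethylamino group (-N(CH3)2) but the nitrogen has H0, not H1.
(D) contains an N-methylamino group (-NHCH3), which satisfies every atom and bond constraint.
So the answer is (D).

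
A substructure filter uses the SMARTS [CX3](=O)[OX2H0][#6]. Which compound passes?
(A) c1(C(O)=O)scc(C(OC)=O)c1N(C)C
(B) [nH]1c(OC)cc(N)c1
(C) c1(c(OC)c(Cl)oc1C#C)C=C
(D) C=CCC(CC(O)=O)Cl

[CX3](=O)[OX2H0][#6] describes a carbonyl carbon bonded to an oxygen that is itself bonded to carbon (no H on that O) (an ester).
(A) contains a methyl-ester group (-C(=O)OCH3), which satisfies every atom and bond constraint.
(B) has a methoxy ether (-OCH3) but the ether oxygen is not adjacent to a C=O carbon.
(C) has a methoxy ether (-OCH3) but the ether oxygen is not adjacent to a C=O carbon.
(D) has a carboxylic acid group (-C(=O)OH) but the singly-bonded O carries H (OX2H1, not H0).
So the answer is (A).

A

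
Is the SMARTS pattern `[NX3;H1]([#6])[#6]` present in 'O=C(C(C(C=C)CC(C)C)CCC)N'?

The pattern [NX3;H1]([#6])[#6] describes a trivalent nitrogen with one H, bonded to two carbons — a secondary amine.
The closest candidate here is a primary amide (-C(=O)NH2), but the -C(=O)NH2 nitrogen has H2, not H1. No other fragment satisfies the full query, so there is no match.

No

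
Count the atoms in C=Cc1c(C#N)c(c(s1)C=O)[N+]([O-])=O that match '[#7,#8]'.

5

The query [#7,#8] means: nitrogen or oxygen (comma = OR).
Check the 14 heavy atoms by environment: 1× s (aromatic) → no; 4× c (aromatic) → no; 4× C → no; 1× N → match; 2× O → match; 1× N (charge +1) → match; 1× O (charge -1) → match.
Summing the matching environments: 1 + 2 + 1 + 1 = 5 matching atoms.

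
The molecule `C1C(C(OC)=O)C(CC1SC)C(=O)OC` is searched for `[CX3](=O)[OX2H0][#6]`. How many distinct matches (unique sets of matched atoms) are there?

[CX3](=O)[OX2H0][#6] is the SMARTS for an ester: a carbonyl carbon bonded to an oxygen that is itself bonded to carbon (no H on that O).
The molecule carries 2 separate instances of a methyl-ester group (-C(=O)OCH3) meeting every constraint; each maps to a distinct set of atoms, giving 2 matches.

2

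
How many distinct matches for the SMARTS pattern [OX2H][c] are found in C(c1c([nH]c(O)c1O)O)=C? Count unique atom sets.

3

[OX2H][c] is the SMARTS for a phenol: a hydroxyl oxygen attached to an aromatic carbon.
The molecule carries 3 separate instances of a hydroxyl group (-OH) meeting every constraint; each maps to a distinct set of atoms, giving 3 matches.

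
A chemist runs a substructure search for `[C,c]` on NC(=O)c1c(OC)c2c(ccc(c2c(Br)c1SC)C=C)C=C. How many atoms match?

17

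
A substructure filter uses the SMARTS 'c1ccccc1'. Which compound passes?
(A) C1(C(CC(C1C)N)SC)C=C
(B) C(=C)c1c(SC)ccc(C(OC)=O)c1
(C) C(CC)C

c1ccccc1 describes six aromatic carbons in a ring (a benzene ring).
(A) has a methyl group (-CH3) but no six-membered all-carbon aromatic ring is present.
(B) contains the required atom environment, so the pattern matches.
(C) has a methyl group (-CH3) but no six-membered all-carbon aromatic ring is present.
So the answer is (B).

B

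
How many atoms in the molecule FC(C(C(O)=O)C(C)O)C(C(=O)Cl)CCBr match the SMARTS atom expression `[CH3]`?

1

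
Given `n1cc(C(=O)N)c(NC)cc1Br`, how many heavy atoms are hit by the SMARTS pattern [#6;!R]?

2

The query [#6;!R] means: carbon not in any ring.
Check the 12 heavy atoms by environment: 1× n (aromatic, in 6-ring) → no; 5× c (aromatic, in 6-ring) → no; 2× N (acyclic) → no; 2× C (acyclic) → match; 1× O (acyclic) → no; 1× Br (acyclic) → no.
That gives 2 matching atoms.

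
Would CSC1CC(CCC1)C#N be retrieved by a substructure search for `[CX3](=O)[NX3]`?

The pattern [CX3](=O)[NX3] describes a carbonyl carbon bonded to a trivalent nitrogen — an amide.
The closest candidate here is a nitrile (-C#N), but the nitrile N is NX1 (triple-bonded), not NX3. No other fragment satisfies the full query, so there is no match.

No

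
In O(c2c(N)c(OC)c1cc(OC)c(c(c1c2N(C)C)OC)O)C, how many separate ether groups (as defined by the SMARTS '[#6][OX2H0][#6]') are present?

4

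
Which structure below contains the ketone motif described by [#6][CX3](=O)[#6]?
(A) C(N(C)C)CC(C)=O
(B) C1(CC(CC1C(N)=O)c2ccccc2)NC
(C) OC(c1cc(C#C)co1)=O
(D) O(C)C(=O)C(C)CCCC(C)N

A

[#6][CX3](=O)[#6] describes a carbonyl carbon (no H) flanked by two carbons (a ketone).
(A) contains an acetyl/ketone group (-C(=O)CH3), which satisfies every atom and bond constraint.
(B) has a primary amide (-C(=O)NH2) but one neighbour of the carbonyl carbon is N, not C.
(C) has a carboxylic acid group (-C(=O)OH) but one neighbour of the carbonyl carbon is O, not C.
(D) has a methyl-ester group (-C(=O)OCH3) but one neighbour of the carbonyl carbon is O, not C.
So the answer is (A).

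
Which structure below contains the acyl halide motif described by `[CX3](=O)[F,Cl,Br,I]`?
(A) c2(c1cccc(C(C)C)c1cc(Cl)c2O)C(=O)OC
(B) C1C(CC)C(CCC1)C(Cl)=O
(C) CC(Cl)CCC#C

[CX3](=O)[F,Cl,Br,I] describes a carbonyl carbon bonded to a halogen (an acyl halide).
(A) has a methyl-ester group (-C(=O)OCH3) but the carbonyl is bonded to -O-C, not to a halogen.
(B) contains an acyl chloride (-C(=O)Cl), which satisfies every atom and bond constraint.
(C) has a chloro substituent but the Cl is not on a carbonyl carbon.
So the answer is (B).

B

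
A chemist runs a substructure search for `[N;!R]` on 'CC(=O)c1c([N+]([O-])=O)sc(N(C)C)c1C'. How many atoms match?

The query [N;!R] means: aliphatic nitrogen not in a ring.
Check the 15 heavy atoms by environment: 1× s (aromatic, in 5-ring) → no; 4× c (aromatic, in 5-ring) → no; 1× N (charge +1, acyclic) → match; 1× O (charge -1, acyclic) → no; 2× O (acyclic) → no; 5× C (acyclic) → no; 1× N (acyclic) → match.
Summing the matching environments: 1 + 1 = 2 matching atoms.

2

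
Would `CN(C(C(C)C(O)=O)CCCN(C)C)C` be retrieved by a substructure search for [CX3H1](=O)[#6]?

No

The pattern [CX3H1](=O)[#6] describes an sp2 carbon with one H, double-bonded to O and single-bonded to carbon — an aldehyde.
The closest candidate here is a carboxylic acid group (-C(=O)OH), but the carbonyl carbon has H0 and is bonded to O, not H1. No other fragment satisfies the full query, so there is no match.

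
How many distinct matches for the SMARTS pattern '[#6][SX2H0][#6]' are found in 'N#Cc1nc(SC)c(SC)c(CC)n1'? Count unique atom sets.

[#6][SX2H0][#6] is the SMARTS for a thioether: an aliphatic sulfur bridging two carbons with no H on the sulfur.
The molecule carries 2 separate instances of a methylthio ether (-SCH3) meeting every constraint; each maps to a distinct set of atoms, giving 2 matches.

2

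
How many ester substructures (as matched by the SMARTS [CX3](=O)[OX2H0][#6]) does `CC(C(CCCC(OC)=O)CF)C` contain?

[CX3](=O)[OX2H0][#6] is the SMARTS for an ester: a carbonyl carbon bonded to an oxygen that is itself bonded to carbon (no H on that O).
Exactly one fragment in the molecule meets all constraints, giving 1 match.

1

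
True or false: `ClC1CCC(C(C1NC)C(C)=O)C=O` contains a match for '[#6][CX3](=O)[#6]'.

True

The pattern [#6][CX3](=O)[#6] describes a carbonyl carbon (no H) flanked by two carbons — a ketone.
The molecule carries an acetyl/ketone group (-C(=O)CH3), whose atoms satisfy every constraint of the query, so the pattern matches.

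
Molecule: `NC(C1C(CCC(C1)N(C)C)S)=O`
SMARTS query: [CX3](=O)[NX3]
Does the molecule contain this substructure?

Yes

The pattern [CX3](=O)[NX3] describes a carbonyl carbon bonded to a trivalent nitrogen — an amide.
The molecule carries a primary amide (-C(=O)NH2), whose atoms satisfy every constraint of the query, so the pattern matches.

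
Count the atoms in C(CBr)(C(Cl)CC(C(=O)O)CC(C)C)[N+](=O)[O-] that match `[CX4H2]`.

3

The query [CX4H2] means: sp3 carbon (X4) with exactly two hydrogens.
Check the 17 heavy atoms by environment: 3× C (H2, X4) → match; 4× C (H1, X4) → no; 1× N (charge +1, H0, X3) → no; 1× O (charge -1, H0, X1) → no; 2× O (H0, X1) → no; 1× C (H0, X3) → no; 1× O (H1, X2) → no; 1× Br (H0, X1) → no; 1× Cl (H0, X1) → no; 2× C (H3, X4) → no.
That gives 3 matching atoms.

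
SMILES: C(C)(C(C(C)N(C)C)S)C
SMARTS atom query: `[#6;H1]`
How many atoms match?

3

The query [#6;H1] means: any carbon bearing exactly one hydrogen.
Check the 10 heavy atoms by environment: 5× C (H3) → no; 3× C (H1) → match; 1× N (H0) → no; 1× S (H1) → no.
That gives 3 matching atoms.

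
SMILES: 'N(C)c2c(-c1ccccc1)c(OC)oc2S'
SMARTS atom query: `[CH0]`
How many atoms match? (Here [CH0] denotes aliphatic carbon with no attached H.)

The query [CH0] means: aliphatic carbon with no attached hydrogen.
Check the 16 heavy atoms by environment: 1× o (aromatic, H0) → no; 5× c (aromatic, H0) → no; 5× c (aromatic, H1) → no; 1× O (H0) → no; 2× C (H3) → no; 1× S (H1) → no; 1× N (H1) → no.
No environment satisfies the query, so 0 matching atoms.

0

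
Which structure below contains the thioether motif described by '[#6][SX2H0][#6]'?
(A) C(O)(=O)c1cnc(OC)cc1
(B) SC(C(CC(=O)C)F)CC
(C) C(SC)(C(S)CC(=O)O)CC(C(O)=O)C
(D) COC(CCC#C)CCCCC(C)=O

C

[#6][SX2H0][#6] describes an aliphatic sulfur bridging two carbons with no H on the sulfur (a thioether).
(A) has a methoxy ether (-OCH3) but the bridging atom is O, not S.
(B) has a thiol (-SH) but the sulfur has H1, not H0 bridging two carbons.
(C) contains a methylthio ether (-SCH3), which satisfies every atom and bond constraint.
(D) has a methoxy ether (-OCH3) but the bridging atom is O, not S.
So the answer is (C).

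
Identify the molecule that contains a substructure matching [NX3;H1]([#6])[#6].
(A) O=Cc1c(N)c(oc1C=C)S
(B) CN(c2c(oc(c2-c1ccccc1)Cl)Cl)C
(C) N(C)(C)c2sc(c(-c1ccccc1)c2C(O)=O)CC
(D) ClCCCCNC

D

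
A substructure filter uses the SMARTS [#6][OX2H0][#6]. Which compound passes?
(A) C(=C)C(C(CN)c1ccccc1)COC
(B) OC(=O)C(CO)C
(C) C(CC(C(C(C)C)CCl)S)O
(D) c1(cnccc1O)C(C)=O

A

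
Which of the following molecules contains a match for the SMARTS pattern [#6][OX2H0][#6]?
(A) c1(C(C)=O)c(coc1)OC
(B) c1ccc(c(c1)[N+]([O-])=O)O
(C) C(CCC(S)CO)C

A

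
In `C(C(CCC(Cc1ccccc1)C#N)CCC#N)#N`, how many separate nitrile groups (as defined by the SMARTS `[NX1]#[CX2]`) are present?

3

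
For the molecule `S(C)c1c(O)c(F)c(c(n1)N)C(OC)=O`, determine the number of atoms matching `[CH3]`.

The query [CH3] means: aliphatic carbon with exactly three hydrogens.
Check the 15 heavy atoms by environment: 1× n (aromatic, H0) → no; 5× c (aromatic, H0) → no; 1× F (H0) → no; 1× O (H1) → no; 1× S (H0) → no; 2× C (H3) → match; 1× C (H0) → no; 2× O (H0) → no; 1× N (H2) → no.
That gives 2 matching atoms.

2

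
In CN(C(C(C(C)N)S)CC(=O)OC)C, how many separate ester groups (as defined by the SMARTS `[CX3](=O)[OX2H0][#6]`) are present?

[CX3](=O)[OX2H0][#6] is the SMARTS for an ester: a carbonyl carbon bonded to an oxygen that is itself bonded to carbon (no H on that O).
Exactly one fragment in the molecule meets all constraints, giving 1 match.

1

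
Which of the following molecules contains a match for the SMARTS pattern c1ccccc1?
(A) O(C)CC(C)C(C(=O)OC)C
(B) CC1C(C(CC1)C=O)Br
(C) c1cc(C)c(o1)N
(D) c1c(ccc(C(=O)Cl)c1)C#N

D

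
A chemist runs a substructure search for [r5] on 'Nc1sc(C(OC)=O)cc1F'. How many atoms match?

The query [r5] means: r5 matches atoms in a five-membered ring.
Check the 11 heavy atoms by environment: 1× s (aromatic, in 5-ring) → match; 4× c (aromatic, in 5-ring) → match; 1× N (acyclic) → no; 1× F (acyclic) → no; 2× C (acyclic) → no; 2× O (acyclic) → no.
Summing the matching environments: 1 + 4 = 5 matching atoms.

5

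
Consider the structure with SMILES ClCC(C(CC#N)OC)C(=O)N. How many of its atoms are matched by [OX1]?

1

Check the 12 heavy atoms by environment: 5× C (X4) → no; 1× Cl (X1) → no; 1× C (X2) → no; 1× N (X1) → no; 1× O (X2) → no; 1× C (X3) → no; 1× O (X1) → match; 1× N (X3) → no.
That gives 1 matching atom.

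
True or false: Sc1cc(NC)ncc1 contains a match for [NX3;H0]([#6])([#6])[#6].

False

The pattern [NX3;H0]([#6])([#6])[#6] describes a trivalent nitrogen with no H, bonded to three carbons — a tertiary amine.
The closest candidate here is an N-methylamino group (-NHCH3), but the nitrogen still has one H (H1), not H0. No other fragment satisfies the full query, so there is no match.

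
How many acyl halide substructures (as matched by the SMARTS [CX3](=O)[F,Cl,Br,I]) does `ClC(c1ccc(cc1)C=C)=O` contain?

[CX3](=O)[F,Cl,Br,I] is the SMARTS for an acyl halide: a carbonyl carbon bonded to a halogen.
Exactly one fragment in the molecule meets all constraints, giving 1 match.

1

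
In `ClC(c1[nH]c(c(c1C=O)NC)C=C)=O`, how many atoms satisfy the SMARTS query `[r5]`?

5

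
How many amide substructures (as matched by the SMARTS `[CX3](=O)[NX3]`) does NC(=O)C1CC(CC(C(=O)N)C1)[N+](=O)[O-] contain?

[CX3](=O)[NX3] is the SMARTS for an amide: a carbonyl carbon bonded to a trivalent nitrogen.
The molecule carries 2 separate instances of a primary amide (-C(=O)NH2) meeting every constraint; each maps to a distinct set of atoms, giving 2 matches.

2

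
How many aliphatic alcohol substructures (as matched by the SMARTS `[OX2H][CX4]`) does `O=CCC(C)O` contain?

[OX2H][CX4] is the SMARTS for an aliphatic alcohol: a hydroxyl oxygen bound to an sp3 (X4) carbon.
Exactly one fragment in the molecule meets all constraints, giving 1 match.

1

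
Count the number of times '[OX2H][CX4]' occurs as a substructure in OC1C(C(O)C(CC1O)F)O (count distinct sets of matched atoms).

4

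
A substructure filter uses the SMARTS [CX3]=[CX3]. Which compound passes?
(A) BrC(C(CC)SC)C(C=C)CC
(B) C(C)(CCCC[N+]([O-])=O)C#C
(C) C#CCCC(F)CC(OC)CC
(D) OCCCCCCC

[CX3]=[CX3] describes a non-aromatic C=C double bond between two sp2 carbons (an alkene).
(A) contains a vinyl group (-CH=CH2), which satisfies every atom and bond constraint.
(B) has an ethynyl group (-C#CH) but the C-C bond is a triple bond, not a double bond.
(C) has an ethynyl group (-C#CH) but the C-C bond is a triple bond, not a double bond.
(D) has an ethyl group (-CH2CH3) but its C-C bond is a single bond between CX4 carbons, not CX3=CX3.
So the answer is (A).

A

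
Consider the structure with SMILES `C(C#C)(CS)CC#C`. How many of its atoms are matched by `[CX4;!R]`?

3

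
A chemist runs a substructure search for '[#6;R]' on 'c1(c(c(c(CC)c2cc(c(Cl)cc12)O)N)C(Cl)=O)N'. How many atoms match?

10

The query [#6;R] means: carbon that is part of a ring.
Check the 19 heavy atoms by environment: 10× c (aromatic, in 6-ring) → match; 2× Cl (acyclic) → no; 3× C (acyclic) → no; 2× O (acyclic) → no; 2× N (acyclic) → no.
That gives 10 matching atoms.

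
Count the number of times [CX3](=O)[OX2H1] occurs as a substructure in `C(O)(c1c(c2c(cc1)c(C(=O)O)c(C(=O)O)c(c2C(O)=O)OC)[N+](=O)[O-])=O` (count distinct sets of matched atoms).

[CX3](=O)[OX2H1] is the SMARTS for a carboxylic acid: an sp2 carbon double-bonded to O and single-bonded to an -OH oxygen.
The molecule carries 4 separate instances of a carboxylic acid group (-C(=O)OH) meeting every constraint; each maps to a distinct set of atoms, giving 4 matches.

4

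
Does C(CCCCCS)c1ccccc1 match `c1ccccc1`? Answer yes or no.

The pattern c1ccccc1 describes six aromatic carbons in a ring — a benzene ring.
The molecule carries a phenyl ring, whose atoms satisfy every constraint of the query, so the pattern matches.

Yes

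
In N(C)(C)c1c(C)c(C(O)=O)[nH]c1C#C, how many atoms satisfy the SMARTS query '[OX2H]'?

1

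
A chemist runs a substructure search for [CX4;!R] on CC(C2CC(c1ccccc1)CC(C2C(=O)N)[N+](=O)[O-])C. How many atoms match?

The query [CX4;!R] means: aliphatic carbon with four total connections, not in a ring.
Check the 21 heavy atoms by environment: 6× C (X4, in 6-ring) → no; 1× N (charge +1, X3, acyclic) → no; 1× O (charge -1, X1, acyclic) → no; 2× O (X1, acyclic) → no; 1× C (X3, acyclic) → no; 1× N (X3, acyclic) → no; 3× C (X4, acyclic) → match; 6× c (aromatic, X3, in 6-ring) → no.
That gives 3 matching atoms.

3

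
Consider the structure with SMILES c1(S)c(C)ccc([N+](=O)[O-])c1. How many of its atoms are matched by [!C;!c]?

4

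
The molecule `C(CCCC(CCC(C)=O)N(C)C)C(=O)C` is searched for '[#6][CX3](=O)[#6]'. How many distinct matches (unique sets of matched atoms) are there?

[#6][CX3](=O)[#6] is the SMARTS for a ketone: a carbonyl carbon (no H) flanked by two carbons.
The molecule carries 2 separate instances of an acetyl/ketone group (-C(=O)CH3) meeting every constraint; each maps to a distinct set of atoms, giving 2 matches.

2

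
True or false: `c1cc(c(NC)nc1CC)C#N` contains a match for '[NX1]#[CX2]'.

The pattern [NX1]#[CX2] describes a nitrogen triple-bonded to a two-connected carbon — a nitrile.
The molecule carries a nitrile (-C#N), whose atoms satisfy every constraint of the query, so the pattern matches.

True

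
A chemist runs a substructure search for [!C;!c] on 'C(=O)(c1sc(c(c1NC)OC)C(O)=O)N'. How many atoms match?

Check the 15 heavy atoms by environment: 1× s (aromatic) → match; 4× c (aromatic) → no; 4× C → no; 4× O → match; 2× N → match.
Summing the matching environments: 1 + 4 + 2 = 7 matching atoms.

7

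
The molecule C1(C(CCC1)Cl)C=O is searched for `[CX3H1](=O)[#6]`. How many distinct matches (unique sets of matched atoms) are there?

[CX3H1](=O)[#6] is the SMARTS for an aldehyde: an sp2 carbon with one H, double-bonded to O and single-bonded to carbon.
Exactly one fragment in the molecule meets all constraints, giving 1 match.

1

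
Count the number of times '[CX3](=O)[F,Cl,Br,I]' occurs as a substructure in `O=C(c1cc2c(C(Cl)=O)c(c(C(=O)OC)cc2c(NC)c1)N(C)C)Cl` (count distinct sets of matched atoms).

2

[CX3](=O)[F,Cl,Br,I] is the SMARTS for an acyl halide: a carbonyl carbon bonded to a halogen.
The molecule carries 2 separate instances of an acyl chloride (-C(=O)Cl) meeting every constraint; each maps to a distinct set of atoms, giving 2 matches.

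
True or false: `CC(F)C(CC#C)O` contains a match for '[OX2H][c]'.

False

The pattern [OX2H][c] describes a hydroxyl oxygen attached to an aromatic carbon — a phenol.
The closest candidate here is a hydroxyl group (-OH), but the -OH is on an aliphatic carbon, not an aromatic c. No other fragment satisfies the full query, so there is no match.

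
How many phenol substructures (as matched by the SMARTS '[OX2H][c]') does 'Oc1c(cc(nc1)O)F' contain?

2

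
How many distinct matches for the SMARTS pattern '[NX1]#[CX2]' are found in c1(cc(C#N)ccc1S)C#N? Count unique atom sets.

2

[NX1]#[CX2] is the SMARTS for a nitrile: a nitrogen triple-bonded to a two-connected carbon.
The molecule carries 2 separate instances of a nitrile (-C#N) meeting every constraint; each maps to a distinct set of atoms, giving 2 matches.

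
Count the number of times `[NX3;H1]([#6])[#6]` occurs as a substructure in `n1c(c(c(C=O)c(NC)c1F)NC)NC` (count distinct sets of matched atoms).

[NX3;H1]([#6])[#6] is the SMARTS for a secondary amine: a trivalent nitrogen with one H, bonded to two carbons.
The molecule carries 3 separate instances of an N-methylamino group (-NHCH3) meeting every constraint; each maps to a distinct set of atoms, giving 3 matches.

3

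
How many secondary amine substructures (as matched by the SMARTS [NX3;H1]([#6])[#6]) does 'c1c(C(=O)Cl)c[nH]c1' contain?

0

[NX3;H1]([#6])[#6] is the SMARTS for a secondary amine: a trivalent nitrogen with one H, bonded to two carbons.
No fragment in the molecule satisfies every constraint, giving 0 matches.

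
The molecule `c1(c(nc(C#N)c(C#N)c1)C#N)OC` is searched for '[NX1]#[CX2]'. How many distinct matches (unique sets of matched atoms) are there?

3

[NX1]#[CX2] is the SMARTS for a nitrile: a nitrogen triple-bonded to a two-connected carbon.
The molecule carries 3 separate instances of a nitrile (-C#N) meeting every constraint; each maps to a distinct set of atoms, giving 3 matches.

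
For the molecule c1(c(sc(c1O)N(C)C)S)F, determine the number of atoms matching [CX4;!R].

The query [CX4;!R] means: aliphatic carbon with four total connections, not in a ring.
Check the 11 heavy atoms by environment: 1× s (aromatic, X2, in 5-ring) → no; 4× c (aromatic, X3, in 5-ring) → no; 1× N (X3, acyclic) → no; 2× C (X4, acyclic) → match; 1× F (X1, acyclic) → no; 1× O (X2, acyclic) → no; 1× S (X2, acyclic) → no.
That gives 2 matching atoms.

2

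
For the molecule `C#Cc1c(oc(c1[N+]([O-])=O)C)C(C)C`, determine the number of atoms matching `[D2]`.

The query [D2] means: atom with exactly two heavy-atom neighbours.
Check the 14 heavy atoms by environment: 1× o (aromatic, D2) → match; 4× c (aromatic, D3) → no; 1× N (charge +1, D3) → no; 1× O (charge -1, D1) → no; 1× O (D1) → no; 1× C (D2) → match; 4× C (D1) → no; 1× C (D3) → no.
Summing the matching environments: 1 + 1 = 2 matching atoms.

2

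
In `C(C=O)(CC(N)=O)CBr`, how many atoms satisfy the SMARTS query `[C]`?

The query [C] means: uppercase C matches aliphatic (non-aromatic) carbon only.
Check the 9 heavy atoms by environment: 5× C → match; 2× O → no; 1× Br → no; 1× N → no.
That gives 5 matching atoms.

5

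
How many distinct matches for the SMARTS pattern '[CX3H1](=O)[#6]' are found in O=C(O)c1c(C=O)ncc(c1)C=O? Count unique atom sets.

2

[CX3H1](=O)[#6] is the SMARTS for an aldehyde: an sp2 carbon with one H, double-bonded to O and single-bonded to carbon.
The molecule carries 2 separate instances of an aldehyde (-CHO) meeting every constraint; each maps to a distinct set of atoms, giving 2 matches.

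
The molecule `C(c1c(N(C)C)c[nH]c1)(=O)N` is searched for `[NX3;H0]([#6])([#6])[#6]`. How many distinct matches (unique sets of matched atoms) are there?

[NX3;H0]([#6])([#6])[#6] is the SMARTS for a tertiary amine: a trivalent nitrogen with no H, bonded to three carbons.
Exactly one fragment in the molecule meets all constraints, giving 1 match.

1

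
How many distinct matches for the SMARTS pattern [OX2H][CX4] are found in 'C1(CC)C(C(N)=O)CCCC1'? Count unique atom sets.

0

[OX2H][CX4] is the SMARTS for an aliphatic alcohol: a hydroxyl oxygen bound to an sp3 (X4) carbon.
No fragment in the molecule satisfies every constraint, giving 0 matches.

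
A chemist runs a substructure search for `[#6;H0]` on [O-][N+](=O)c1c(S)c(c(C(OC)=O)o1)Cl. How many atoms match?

5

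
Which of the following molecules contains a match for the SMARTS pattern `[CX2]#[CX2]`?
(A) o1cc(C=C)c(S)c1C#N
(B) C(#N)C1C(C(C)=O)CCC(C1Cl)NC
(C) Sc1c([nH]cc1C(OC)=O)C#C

[CX2]#[CX2] describes a carbon-carbon triple bond (an alkyne).
(A) has a nitrile (-C#N) but the triple bond is C#N, not C#C.
(B) has a nitrile (-C#N) but the triple bond is C#N, not C#C.
(C) contains an ethynyl group (-C#CH), which satisfies every atom and bond constraint.
So the answer is (C).

C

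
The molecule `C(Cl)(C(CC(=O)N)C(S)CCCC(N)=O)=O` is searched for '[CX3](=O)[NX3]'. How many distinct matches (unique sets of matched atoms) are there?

[CX3](=O)[NX3] is the SMARTS for an amide: a carbonyl carbon bonded to a trivalent nitrogen.
The molecule carries 2 separate instances of a primary amide (-C(=O)NH2) meeting every constraint; each maps to a distinct set of atoms, giving 2 matches.

2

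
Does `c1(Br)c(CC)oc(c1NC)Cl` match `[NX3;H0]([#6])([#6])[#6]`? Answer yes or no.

No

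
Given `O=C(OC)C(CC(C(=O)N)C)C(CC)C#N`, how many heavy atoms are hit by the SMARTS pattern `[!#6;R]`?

0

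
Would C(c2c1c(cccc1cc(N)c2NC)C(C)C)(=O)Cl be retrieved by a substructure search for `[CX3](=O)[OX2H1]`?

No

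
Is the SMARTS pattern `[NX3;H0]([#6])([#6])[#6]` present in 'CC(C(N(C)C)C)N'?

Yes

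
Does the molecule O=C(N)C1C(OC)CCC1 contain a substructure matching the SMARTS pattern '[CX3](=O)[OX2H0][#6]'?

No

The pattern [CX3](=O)[OX2H0][#6] describes a carbonyl carbon bonded to an oxygen that is itself bonded to carbon (no H on that O) — an ester.
The closest candidate here is a methoxy ether (-OCH3), but the ether oxygen is not adjacent to a C=O carbon. No other fragment satisfies the full query, so there is no match.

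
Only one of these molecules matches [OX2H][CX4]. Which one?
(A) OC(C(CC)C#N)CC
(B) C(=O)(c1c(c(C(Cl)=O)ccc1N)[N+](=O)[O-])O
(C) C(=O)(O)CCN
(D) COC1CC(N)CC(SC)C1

[OX2H][CX4] describes a hydroxyl oxygen bound to an sp3 (X4) carbon (an aliphatic alcohol).
(A) contains a hydroxyl group (-OH), which satisfies every atom and bond constraint.
(B) has a carboxylic acid group (-C(=O)OH) but the -OH is on a CX3 carbonyl carbon, not a CX4 carbon.
(C) has a carboxylic acid group (-C(=O)OH) but the -OH is on a CX3 carbonyl carbon, not a CX4 carbon.
(D) has a methoxy ether (-OCH3) but the oxygen has H0 (ether), not H1.
So the answer is (A).

A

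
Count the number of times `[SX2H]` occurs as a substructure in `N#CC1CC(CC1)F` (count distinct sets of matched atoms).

[SX2H] is the SMARTS for a thiol: an aliphatic sulfur with two connections, one being H.
No fragment in the molecule satisfies every constraint, giving 0 matches.

0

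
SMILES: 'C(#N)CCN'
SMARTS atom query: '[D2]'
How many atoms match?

3

The query [D2] means: atom with exactly two heavy-atom neighbours.
Check the 5 heavy atoms by environment: 3× C (D2) → match; 2× N (D1) → no.
That gives 3 matching atoms.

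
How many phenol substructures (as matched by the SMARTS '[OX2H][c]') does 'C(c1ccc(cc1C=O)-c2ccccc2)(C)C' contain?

0

[OX2H][c] is the SMARTS for a phenol: a hydroxyl oxygen attached to an aromatic carbon.
No fragment in the molecule satisfies every constraint, giving 0 matches.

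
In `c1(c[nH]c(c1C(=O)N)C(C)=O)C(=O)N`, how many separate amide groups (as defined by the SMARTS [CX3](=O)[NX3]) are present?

[CX3](=O)[NX3] is the SMARTS for an amide: a carbonyl carbon bonded to a trivalent nitrogen.
The molecule carries 2 separate instances of a primary amide (-C(=O)NH2) meeting every constraint; each maps to a distinct set of atoms, giving 2 matches.

2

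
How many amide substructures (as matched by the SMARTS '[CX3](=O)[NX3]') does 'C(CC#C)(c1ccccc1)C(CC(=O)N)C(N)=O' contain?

[CX3](=O)[NX3] is the SMARTS for an amide: a carbonyl carbon bonded to a trivalent nitrogen.
The molecule carries 2 separate instances of a primary amide (-C(=O)NH2) meeting every constraint; each maps to a distinct set of atoms, giving 2 matches.

2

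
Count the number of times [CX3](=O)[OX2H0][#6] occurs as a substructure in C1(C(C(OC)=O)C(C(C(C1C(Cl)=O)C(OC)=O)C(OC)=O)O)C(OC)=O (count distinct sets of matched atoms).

4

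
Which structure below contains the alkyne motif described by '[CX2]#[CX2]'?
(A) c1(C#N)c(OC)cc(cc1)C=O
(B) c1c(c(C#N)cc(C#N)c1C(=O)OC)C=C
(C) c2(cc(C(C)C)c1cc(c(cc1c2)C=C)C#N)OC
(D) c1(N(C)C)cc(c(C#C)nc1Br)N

D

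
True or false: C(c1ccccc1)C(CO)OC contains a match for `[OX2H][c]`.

The pattern [OX2H][c] describes a hydroxyl oxygen attached to an aromatic carbon — a phenol.
The closest candidate here is a hydroxyl group (-OH), but the -OH is on an aliphatic carbon, not an aromatic c. No other fragment satisfies the full query, so there is no match.

False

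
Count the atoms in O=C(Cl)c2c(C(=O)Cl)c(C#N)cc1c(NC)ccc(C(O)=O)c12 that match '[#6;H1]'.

3

Check the 23 heavy atoms by environment: 7× c (aromatic, H0) → no; 3× c (aromatic, H1) → match; 1× N (H1) → no; 1× C (H3) → no; 4× C (H0) → no; 3× O (H0) → no; 2× Cl (H0) → no; 1× O (H1) → no; 1× N (H0) → no.
That gives 3 matching atoms.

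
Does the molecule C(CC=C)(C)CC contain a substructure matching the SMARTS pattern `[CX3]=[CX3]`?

The pattern [CX3]=[CX3] describes a non-aromatic C=C double bond between two sp2 carbons — an alkene.
The molecule carries a vinyl group (-CH=CH2), whose atoms satisfy every constraint of the query, so the pattern matches.

Yes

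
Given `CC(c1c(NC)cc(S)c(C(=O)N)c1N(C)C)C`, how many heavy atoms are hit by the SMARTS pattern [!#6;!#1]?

5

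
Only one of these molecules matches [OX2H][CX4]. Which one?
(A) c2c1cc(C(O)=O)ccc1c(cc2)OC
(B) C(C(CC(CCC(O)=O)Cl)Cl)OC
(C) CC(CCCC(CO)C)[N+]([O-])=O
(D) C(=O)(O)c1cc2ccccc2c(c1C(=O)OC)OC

[OX2H][CX4] describes a hydroxyl oxygen bound to an sp3 (X4) carbon (an aliphatic alcohol).
(A) has a methoxy ether (-OCH3) but the oxygen has H0 (ether), not H1.
(B) has a carboxylic acid group (-C(=O)OH) but the -OH is on a CX3 carbonyl carbon, not a CX4 carbon.
(C) contains a hydroxyl group (-OH), which satisfies every atom and bond constraint.
(D) has a methoxy ether (-OCH3) but the oxygen has H0 (ether), not H1.
So the answer is (C).

C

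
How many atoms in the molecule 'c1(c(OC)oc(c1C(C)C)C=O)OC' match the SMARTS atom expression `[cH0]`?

4

Check the 14 heavy atoms by environment: 1× o (aromatic, H0) → no; 4× c (aromatic, H0) → match; 2× C (H1) → no; 4× C (H3) → no; 3× O (H0) → no.
That gives 4 matching atoms.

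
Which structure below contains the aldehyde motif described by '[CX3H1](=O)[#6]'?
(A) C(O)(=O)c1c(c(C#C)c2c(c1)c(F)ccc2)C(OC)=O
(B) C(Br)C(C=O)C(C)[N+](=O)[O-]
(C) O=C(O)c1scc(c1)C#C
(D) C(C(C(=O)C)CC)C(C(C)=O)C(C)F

B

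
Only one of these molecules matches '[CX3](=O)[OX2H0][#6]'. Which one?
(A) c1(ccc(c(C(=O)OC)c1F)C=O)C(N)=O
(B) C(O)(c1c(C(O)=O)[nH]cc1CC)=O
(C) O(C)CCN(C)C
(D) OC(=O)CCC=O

A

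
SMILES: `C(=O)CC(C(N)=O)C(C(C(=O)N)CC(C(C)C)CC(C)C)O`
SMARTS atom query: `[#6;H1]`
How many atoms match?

The query [#6;H1] means: any carbon bearing exactly one hydrogen.
Check the 22 heavy atoms by environment: 3× C (H2) → no; 7× C (H1) → match; 1× O (H1) → no; 2× C (H0) → no; 3× O (H0) → no; 2× N (H2) → no; 4× C (H3) → no.
That gives 7 matching atoms.

7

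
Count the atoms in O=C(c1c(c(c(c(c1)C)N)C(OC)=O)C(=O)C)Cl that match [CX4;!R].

3

The query [CX4;!R] means: aliphatic carbon with four total connections, not in a ring.
Check the 18 heavy atoms by environment: 6× c (aromatic, X3, in 6-ring) → no; 3× C (X3, acyclic) → no; 3× O (X1, acyclic) → no; 3× C (X4, acyclic) → match; 1× Cl (X1, acyclic) → no; 1× O (X2, acyclic) → no; 1× N (X3, acyclic) → no.
That gives 3 matching atoms.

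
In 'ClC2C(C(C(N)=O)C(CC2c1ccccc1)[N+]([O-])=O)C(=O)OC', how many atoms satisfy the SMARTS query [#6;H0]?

3

The query [#6;H0] means: any carbon with no attached hydrogen.
Check the 23 heavy atoms by environment: 5× C (H1) → no; 1× C (H2) → no; 1× N (charge +1, H0) → no; 1× O (charge -1, H0) → no; 4× O (H0) → no; 1× c (aromatic, H0) → match; 5× c (aromatic, H1) → no; 2× C (H0) → match; 1× C (H3) → no; 1× Cl (H0) → no; 1× N (H2) → no.
Summing the matching environments: 1 + 2 = 3 matching atoms.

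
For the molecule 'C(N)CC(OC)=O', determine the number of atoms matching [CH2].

2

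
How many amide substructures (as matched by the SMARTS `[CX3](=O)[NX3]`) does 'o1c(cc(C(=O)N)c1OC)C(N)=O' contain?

2

[CX3](=O)[NX3] is the SMARTS for an amide: a carbonyl carbon bonded to a trivalent nitrogen.
The molecule carries 2 separate instances of a primary amide (-C(=O)NH2) meeting every constraint; each maps to a distinct set of atoms, giving 2 matches.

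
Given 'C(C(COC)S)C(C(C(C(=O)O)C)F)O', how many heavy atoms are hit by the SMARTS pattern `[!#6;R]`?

0

The query [!#6;R] means: non-carbon atom that is part of a ring.
Check the 15 heavy atoms by environment: 9× C (acyclic) → no; 4× O (acyclic) → no; 1× F (acyclic) → no; 1× S (acyclic) → no.
No environment satisfies the query, so 0 matching atoms.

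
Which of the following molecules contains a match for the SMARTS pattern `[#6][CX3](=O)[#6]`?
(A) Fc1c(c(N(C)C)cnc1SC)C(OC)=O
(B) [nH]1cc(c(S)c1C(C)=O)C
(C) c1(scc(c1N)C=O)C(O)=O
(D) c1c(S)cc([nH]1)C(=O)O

[#6][CX3](=O)[#6] describes a carbonyl carbon (no H) flanked by two carbons (a ketone).
(A) has a methyl-ester group (-C(=O)OCH3) but one neighbour of the carbonyl carbon is O, not C.
(B) contains an acetyl/ketone group (-C(=O)CH3), which satisfies every atom and bond constraint.
(C) has a carboxylic acid group (-C(=O)OH) but one neighbour of the carbonyl carbon is O, not C.
(D) has a carboxylic acid group (-C(=O)OH) but one neighbour of the carbonyl carbon is O, not C.
So the answer is (B).

B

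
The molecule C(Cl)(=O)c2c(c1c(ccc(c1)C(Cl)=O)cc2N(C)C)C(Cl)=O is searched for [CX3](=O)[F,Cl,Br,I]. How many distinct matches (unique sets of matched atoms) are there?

3

[CX3](=O)[F,Cl,Br,I] is the SMARTS for an acyl halide: a carbonyl carbon bonded to a halogen.
The molecule carries 3 separate instances of an acyl chloride (-C(=O)Cl) meeting every constraint; each maps to a distinct set of atoms, giving 3 matches.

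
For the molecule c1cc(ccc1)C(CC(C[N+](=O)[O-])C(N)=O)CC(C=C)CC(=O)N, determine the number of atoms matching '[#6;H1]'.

9

Check the 24 heavy atoms by environment: 5× C (H2) → no; 4× C (H1) → match; 2× C (H0) → no; 3× O (H0) → no; 2× N (H2) → no; 1× N (charge +1, H0) → no; 1× O (charge -1, H0) → no; 1× c (aromatic, H0) → no; 5× c (aromatic, H1) → match.
Summing the matching environments: 4 + 5 = 9 matching atoms.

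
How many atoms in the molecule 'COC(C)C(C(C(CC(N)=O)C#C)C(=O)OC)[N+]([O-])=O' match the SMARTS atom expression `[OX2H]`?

0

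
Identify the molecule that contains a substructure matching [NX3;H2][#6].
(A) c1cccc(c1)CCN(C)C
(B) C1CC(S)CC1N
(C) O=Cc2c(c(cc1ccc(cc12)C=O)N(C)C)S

[NX3;H2][#6] describes a trivalent nitrogen with two H attached to carbon (a primary amine).
(A) has a dimethylamino group (-N(CH3)2) but the nitrogen has H0, not H2.
(B) contains a primary amino group (-NH2), which satisfies every atom and bond constraint.
(C) has a dimethylamino group (-N(CH3)2) but the nitrogen has H0, not H2.
So the answer is (B).

B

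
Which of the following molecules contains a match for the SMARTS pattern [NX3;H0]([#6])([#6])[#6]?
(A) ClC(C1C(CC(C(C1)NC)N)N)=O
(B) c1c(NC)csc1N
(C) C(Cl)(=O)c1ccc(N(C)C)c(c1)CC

C

[NX3;H0]([#6])([#6])[#6] describes a trivalent nitrogen with no H, bonded to three carbons (a tertiary amine).
(A) has a primary amino group (-NH2) but the nitrogen has H2, not H0 with three carbons.
(B) has an N-methylamino group (-NHCH3) but the nitrogen still has one H (H1), not H0.
(C) contains a dimethylamino group (-N(CH3)2), which satisfies every atom and bond constraint.
So the answer is (C).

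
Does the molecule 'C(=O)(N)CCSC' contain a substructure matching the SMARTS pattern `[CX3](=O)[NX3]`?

The pattern [CX3](=O)[NX3] describes a carbonyl carbon bonded to a trivalent nitrogen — an amide.
The molecule carries a primary amide (-C(=O)NH2), whose atoms satisfy every constraint of the query, so the pattern matches.

Yes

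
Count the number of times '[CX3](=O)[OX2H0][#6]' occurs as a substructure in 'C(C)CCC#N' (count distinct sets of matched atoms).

[CX3](=O)[OX2H0][#6] is the SMARTS for an ester: a carbonyl carbon bonded to an oxygen that is itself bonded to carbon (no H on that O).
No fragment in the molecule satisfies every constraint, giving 0 matches.

0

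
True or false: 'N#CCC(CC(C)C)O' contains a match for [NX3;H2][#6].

False

The pattern [NX3;H2][#6] describes a trivalent nitrogen with two H attached to carbon — a primary amine.
The closest candidate here is a nitrile (-C#N), but the nitrogen is NX1 (triple-bonded), not NX3 with two H. No other fragment satisfies the full query, so there is no match.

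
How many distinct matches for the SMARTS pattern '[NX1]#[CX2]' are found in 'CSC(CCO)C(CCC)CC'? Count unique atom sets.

[NX1]#[CX2] is the SMARTS for a nitrile: a nitrogen triple-bonded to a two-connected carbon.
No fragment in the molecule satisfies every constraint, giving 0 matches.

0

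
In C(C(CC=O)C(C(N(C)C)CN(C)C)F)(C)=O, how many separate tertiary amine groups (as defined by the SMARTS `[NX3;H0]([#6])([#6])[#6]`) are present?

[NX3;H0]([#6])([#6])[#6] is the SMARTS for a tertiary amine: a trivalent nitrogen with no H, bonded to three carbons.
The molecule carries 2 separate instances of a dimethylamino group (-N(CH3)2) meeting every constraint; each maps to a distinct set of atoms, giving 2 matches.

2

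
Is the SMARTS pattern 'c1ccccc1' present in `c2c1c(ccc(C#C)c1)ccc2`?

Yes

The pattern c1ccccc1 describes six aromatic carbons in a ring — a benzene ring.
The required atom environment is present in the molecule, so the pattern matches.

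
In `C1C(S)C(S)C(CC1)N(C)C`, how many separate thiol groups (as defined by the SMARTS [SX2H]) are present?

[SX2H] is the SMARTS for a thiol: an aliphatic sulfur with two connections, one being H.
The molecule carries 2 separate instances of a thiol (-SH) meeting every constraint; each maps to a distinct set of atoms, giving 2 matches.

2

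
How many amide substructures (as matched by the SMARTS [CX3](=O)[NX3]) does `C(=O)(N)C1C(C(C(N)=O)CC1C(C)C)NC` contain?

2

[CX3](=O)[NX3] is the SMARTS for an amide: a carbonyl carbon bonded to a trivalent nitrogen.
The molecule carries 2 separate instances of a primary amide (-C(=O)NH2) meeting every constraint; each maps to a distinct set of atoms, giving 2 matches.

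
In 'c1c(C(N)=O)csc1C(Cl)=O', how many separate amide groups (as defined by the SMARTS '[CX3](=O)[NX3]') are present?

1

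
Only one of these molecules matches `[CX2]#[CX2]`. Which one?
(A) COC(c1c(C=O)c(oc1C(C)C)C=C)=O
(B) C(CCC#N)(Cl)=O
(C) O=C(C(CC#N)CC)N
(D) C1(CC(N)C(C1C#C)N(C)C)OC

D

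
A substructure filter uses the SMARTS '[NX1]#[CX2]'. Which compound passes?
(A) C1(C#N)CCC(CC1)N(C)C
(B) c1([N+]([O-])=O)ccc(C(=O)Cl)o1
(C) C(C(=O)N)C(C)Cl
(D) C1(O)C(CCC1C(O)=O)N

A

[NX1]#[CX2] describes a nitrogen triple-bonded to a two-connected carbon (a nitrile).
(A) contains a nitrile (-C#N), which satisfies every atom and bond constraint.
(B) has a nitro group (-[N+](=O)[O-]) but there is no C#N triple bond.
(C) has a primary amide (-C(=O)NH2) but the nitrogen is NX3, not NX1.
(D) has a primary amino group (-NH2) but the nitrogen is NX3 (three connections), not NX1 triple-bonded.
So the answer is (A).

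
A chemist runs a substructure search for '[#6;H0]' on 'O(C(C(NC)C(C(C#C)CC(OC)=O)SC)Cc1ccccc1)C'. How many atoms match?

3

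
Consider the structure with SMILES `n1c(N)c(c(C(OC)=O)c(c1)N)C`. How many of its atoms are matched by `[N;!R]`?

2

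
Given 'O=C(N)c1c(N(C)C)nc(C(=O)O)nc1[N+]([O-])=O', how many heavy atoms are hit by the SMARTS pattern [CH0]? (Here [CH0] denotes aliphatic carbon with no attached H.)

2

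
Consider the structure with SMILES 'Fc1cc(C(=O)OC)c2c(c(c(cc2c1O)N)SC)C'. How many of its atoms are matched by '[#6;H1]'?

Check the 20 heavy atoms by environment: 8× c (aromatic, H0) → no; 2× c (aromatic, H1) → match; 3× C (H3) → no; 1× S (H0) → no; 1× F (H0) → no; 1× C (H0) → no; 2× O (H0) → no; 1× O (H1) → no; 1× N (H2) → no.
That gives 2 matching atoms.

2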